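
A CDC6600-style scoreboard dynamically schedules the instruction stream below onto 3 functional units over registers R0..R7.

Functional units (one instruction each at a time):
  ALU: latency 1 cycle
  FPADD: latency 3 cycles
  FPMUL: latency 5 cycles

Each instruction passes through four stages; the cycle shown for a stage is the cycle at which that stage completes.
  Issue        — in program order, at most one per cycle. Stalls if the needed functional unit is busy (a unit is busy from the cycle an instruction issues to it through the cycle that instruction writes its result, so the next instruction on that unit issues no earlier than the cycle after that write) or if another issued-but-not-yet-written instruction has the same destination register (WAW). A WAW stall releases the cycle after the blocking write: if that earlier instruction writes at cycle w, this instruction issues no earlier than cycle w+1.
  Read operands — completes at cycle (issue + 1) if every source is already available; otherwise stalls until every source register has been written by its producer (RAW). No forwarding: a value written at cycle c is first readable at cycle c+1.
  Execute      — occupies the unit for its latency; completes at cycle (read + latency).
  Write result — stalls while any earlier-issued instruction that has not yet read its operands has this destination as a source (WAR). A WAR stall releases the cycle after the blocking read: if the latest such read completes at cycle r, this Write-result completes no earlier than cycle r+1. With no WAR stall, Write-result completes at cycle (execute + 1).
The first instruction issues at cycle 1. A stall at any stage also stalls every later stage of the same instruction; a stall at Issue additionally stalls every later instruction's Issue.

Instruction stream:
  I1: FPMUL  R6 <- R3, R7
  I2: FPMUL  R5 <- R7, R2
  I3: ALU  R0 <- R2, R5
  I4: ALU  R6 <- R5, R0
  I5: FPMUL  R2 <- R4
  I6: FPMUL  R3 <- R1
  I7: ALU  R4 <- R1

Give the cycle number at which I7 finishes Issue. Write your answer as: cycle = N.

cycle = 30

[1] I1→FPMUL
[2] I1 RO
[7] I1 EX
[8] I1 WR R6
[9] I2→FPMUL
[10] I2 RO · I3→ALU
[15] I2 EX
[16] I2 WR R5
[17] I3 RO
[18] I3 EX
[19] I3 WR R0
[20] I4→ALU
[21] I4 RO · I5→FPMUL
[22] I4 EX · I5 RO
[23] I4 WR R6
[27] I5 EX
[28] I5 WR R2
[29] I6→FPMUL
[30] I6 RO · I7→ALU
[31] I7 RO
[32] I7 EX
[33] I7 WR R4
[35] I6 EX
[36] I6 WR R3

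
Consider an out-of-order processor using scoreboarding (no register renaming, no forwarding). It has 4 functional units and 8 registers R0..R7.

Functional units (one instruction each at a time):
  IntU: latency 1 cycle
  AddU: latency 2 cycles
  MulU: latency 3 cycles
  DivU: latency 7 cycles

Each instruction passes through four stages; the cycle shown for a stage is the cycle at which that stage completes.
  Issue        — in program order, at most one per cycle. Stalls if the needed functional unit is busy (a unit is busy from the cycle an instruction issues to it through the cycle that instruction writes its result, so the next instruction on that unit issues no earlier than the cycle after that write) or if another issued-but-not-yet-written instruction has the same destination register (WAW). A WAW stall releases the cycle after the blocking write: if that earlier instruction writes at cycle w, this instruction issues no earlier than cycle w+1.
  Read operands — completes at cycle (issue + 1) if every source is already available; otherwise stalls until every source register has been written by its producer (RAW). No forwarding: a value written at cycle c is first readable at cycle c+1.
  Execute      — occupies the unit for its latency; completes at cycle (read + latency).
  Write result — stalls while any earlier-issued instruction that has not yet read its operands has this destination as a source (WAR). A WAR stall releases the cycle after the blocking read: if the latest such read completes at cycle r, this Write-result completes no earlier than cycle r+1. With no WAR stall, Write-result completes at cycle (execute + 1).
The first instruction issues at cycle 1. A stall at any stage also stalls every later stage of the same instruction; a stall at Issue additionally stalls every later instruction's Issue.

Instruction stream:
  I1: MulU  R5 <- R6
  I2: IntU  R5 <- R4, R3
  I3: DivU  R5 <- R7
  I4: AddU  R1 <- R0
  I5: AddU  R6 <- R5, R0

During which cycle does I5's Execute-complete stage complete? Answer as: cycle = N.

I1  is:1  ro:2  ex:5  wr:6
I2  is:7  ro:8  ex:9  wr:10  — WAW R5: wait I1 write@6
I3  is:11  ro:12  ex:19  wr:20  — WAW R5: wait I2 write@10
I4  is:12  ro:13  ex:15  wr:16
I5  is:17  ro:21  ex:23  wr:24  — struct: AddU busy until I4 writes@16, RAW R5: wait I3 write@20

cycle = 23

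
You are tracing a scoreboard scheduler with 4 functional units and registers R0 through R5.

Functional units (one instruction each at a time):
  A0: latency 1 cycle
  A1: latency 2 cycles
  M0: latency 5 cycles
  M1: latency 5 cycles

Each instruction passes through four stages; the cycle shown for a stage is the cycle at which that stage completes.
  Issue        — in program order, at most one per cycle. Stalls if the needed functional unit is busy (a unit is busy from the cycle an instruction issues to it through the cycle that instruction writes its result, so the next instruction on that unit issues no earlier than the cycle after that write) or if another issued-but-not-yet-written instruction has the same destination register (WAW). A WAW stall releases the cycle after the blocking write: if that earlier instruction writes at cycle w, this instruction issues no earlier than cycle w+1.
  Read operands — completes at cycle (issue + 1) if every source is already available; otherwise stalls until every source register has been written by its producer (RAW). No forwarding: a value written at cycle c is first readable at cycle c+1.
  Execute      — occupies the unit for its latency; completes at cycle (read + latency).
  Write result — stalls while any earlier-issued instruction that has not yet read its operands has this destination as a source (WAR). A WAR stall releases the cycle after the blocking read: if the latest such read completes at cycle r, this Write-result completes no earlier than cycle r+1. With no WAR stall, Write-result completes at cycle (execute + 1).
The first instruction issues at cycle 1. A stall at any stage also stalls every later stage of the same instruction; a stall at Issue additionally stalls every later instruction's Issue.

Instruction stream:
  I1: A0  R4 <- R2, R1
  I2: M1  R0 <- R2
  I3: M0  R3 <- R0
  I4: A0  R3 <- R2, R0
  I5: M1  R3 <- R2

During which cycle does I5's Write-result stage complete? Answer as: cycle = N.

t=1  I1→A0
t=2  I1 RO | I2→M1
t=3  I1 EX | I2 RO | I3→M0
t=4  I1 WR R4
t=8  I2 EX
t=9  I2 WR R0
t=10  I3 RO
t=15  I3 EX
t=16  I3 WR R3
t=17  I4→A0
t=18  I4 RO
t=19  I4 EX
t=20  I4 WR R3
t=21  I5→M1
t=22  I5 RO
t=27  I5 EX
t=28  I5 WR R3

cycle = 28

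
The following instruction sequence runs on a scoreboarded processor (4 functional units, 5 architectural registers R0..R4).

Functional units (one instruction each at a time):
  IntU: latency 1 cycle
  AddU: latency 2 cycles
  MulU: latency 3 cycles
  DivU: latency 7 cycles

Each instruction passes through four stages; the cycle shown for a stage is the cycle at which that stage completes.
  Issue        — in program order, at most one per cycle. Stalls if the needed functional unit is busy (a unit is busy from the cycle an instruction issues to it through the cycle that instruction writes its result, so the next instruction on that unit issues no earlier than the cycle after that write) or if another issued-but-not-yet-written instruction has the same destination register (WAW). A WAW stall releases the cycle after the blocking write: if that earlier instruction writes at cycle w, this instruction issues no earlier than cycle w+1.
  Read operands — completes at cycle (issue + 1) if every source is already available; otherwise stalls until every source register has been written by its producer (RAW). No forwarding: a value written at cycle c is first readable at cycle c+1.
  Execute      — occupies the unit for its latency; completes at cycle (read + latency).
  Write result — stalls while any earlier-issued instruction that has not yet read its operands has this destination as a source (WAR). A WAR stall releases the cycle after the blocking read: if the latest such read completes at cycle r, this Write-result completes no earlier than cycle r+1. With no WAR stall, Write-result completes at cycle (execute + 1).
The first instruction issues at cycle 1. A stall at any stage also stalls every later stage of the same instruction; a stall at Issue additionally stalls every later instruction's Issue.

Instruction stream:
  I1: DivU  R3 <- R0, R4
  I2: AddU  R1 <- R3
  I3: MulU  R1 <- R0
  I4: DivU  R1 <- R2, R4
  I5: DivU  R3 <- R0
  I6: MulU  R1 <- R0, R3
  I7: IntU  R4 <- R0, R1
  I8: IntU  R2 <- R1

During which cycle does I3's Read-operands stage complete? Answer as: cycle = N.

I1  is:1  ro:2  ex:9  wr:10
I2  is:2  ro:11  ex:13  wr:14  — RAW R3: wait I1 write@10
I3  is:15  ro:16  ex:19  wr:20  — WAW R1: wait I2 write@14
I4  is:21  ro:22  ex:29  wr:30  — WAW R1: wait I3 write@20
I5  is:31  ro:32  ex:39  wr:40  — struct: DivU busy until I4 writes@30
I6  is:32  ro:41  ex:44  wr:45  — RAW R3: wait I5 write@40
I7  is:33  ro:46  ex:47  wr:48  — RAW R1: wait I6 write@45
I8  is:49  ro:50  ex:51  wr:52  — struct: IntU busy until I7 writes@48

cycle = 16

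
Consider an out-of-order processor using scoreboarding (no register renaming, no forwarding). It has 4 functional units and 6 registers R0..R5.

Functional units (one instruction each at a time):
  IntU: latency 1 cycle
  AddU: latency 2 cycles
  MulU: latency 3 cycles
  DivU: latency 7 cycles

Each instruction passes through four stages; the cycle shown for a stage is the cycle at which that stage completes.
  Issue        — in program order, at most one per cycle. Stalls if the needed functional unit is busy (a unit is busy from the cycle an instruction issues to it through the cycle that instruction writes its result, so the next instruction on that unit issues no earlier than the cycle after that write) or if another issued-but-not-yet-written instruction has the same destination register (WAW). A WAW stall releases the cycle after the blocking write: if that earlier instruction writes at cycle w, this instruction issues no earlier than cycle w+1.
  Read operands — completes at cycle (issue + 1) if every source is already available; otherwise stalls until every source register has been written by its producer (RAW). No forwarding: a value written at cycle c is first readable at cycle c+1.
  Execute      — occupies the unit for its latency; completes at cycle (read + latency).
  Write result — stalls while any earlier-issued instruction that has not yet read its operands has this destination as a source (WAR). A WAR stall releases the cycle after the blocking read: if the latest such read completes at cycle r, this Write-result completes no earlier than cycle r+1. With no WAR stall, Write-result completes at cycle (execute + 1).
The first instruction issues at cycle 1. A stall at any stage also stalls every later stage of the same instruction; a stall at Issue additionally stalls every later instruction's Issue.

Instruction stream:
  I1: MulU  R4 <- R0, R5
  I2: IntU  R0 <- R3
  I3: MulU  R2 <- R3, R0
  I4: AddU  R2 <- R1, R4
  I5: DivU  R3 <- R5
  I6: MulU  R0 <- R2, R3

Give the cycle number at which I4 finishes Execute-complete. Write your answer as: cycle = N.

[1] I1 dispatched to MulU
[2] I1 operands ready, I2 dispatched to IntU
[3] I2 operands ready
[4] I2 complete
[5] I1 complete, R0←I2
[6] R4←I1
[7] I3 dispatched to MulU
[8] I3 operands ready
[11] I3 complete
[12] R2←I3
[13] I4 dispatched to AddU
[14] I4 operands ready, I5 dispatched to DivU
[15] I5 operands ready, I6 dispatched to MulU
[16] I4 complete
[17] R2←I4
[22] I5 complete
[23] R3←I5
[24] I6 operands ready
[27] I6 complete
[28] R0←I6

cycle = 16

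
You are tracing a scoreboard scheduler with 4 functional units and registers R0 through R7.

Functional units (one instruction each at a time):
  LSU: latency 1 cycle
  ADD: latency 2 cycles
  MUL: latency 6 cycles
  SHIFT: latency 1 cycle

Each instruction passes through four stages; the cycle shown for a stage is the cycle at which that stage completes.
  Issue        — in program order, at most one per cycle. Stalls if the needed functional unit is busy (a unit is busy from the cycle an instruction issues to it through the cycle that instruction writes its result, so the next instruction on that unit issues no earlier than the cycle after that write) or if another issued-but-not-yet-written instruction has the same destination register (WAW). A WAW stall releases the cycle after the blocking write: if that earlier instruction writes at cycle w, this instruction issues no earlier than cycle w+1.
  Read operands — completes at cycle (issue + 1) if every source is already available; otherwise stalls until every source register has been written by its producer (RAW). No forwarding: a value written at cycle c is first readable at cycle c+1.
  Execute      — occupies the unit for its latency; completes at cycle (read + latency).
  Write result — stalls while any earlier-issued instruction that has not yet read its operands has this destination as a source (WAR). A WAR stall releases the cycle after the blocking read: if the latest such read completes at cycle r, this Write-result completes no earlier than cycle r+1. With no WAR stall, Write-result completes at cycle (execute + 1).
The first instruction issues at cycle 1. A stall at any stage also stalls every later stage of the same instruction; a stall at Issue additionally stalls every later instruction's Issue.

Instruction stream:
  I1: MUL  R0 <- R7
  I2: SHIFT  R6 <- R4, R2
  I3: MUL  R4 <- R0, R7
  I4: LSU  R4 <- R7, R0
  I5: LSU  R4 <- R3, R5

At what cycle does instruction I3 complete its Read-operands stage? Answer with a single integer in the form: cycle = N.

1) issue 1, read 2, done 8, write 9
2) issue 2, read 3, done 4, write 5
3) issue 10, read 11, done 17, write 18  <struct: MUL busy until I1 writes@9>
4) issue 19, read 20, done 21, write 22  <WAW R4: wait I3 write@18>
5) issue 23, read 24, done 25, write 26  <struct: LSU busy until I4 writes@22>

cycle = 11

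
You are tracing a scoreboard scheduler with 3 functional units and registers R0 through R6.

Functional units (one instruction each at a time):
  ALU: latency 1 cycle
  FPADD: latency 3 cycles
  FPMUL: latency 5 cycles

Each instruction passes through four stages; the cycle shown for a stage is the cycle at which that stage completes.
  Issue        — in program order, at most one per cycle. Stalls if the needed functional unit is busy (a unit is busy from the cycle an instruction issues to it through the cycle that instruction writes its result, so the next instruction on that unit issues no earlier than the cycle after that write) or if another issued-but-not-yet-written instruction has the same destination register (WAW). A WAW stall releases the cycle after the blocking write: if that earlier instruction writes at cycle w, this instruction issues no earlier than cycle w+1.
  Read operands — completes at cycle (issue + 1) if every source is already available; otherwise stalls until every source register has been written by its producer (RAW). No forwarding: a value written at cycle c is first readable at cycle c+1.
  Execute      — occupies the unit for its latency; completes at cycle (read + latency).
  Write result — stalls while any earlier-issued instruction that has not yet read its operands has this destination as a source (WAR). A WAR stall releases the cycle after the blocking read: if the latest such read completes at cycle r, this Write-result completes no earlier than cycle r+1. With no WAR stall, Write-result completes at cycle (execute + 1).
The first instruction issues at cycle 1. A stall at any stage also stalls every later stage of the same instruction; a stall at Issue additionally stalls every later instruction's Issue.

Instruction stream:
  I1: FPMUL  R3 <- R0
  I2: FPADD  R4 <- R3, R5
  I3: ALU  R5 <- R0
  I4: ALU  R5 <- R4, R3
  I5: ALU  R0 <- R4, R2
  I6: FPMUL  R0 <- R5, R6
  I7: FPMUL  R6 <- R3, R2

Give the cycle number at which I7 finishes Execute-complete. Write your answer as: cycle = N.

t=1  I1 dispatched to FPMUL
t=2  I1 operands ready, I2 dispatched to FPADD
t=3  I3 dispatched to ALU
t=4  I3 operands ready
t=5  I3 complete
t=7  I1 complete
t=8  R3←I1
t=9  I2 operands ready
t=10  R5←I3
t=11  I4 dispatched to ALU
t=12  I2 complete
t=13  R4←I2
t=14  I4 operands ready
t=15  I4 complete
t=16  R5←I4
t=17  I5 dispatched to ALU
t=18  I5 operands ready
t=19  I5 complete
t=20  R0←I5
t=21  I6 dispatched to FPMUL
t=22  I6 operands ready
t=27  I6 complete
t=28  R0←I6
t=29  I7 dispatched to FPMUL
t=30  I7 operands ready
t=35  I7 complete
t=36  R6←I7

cycle = 35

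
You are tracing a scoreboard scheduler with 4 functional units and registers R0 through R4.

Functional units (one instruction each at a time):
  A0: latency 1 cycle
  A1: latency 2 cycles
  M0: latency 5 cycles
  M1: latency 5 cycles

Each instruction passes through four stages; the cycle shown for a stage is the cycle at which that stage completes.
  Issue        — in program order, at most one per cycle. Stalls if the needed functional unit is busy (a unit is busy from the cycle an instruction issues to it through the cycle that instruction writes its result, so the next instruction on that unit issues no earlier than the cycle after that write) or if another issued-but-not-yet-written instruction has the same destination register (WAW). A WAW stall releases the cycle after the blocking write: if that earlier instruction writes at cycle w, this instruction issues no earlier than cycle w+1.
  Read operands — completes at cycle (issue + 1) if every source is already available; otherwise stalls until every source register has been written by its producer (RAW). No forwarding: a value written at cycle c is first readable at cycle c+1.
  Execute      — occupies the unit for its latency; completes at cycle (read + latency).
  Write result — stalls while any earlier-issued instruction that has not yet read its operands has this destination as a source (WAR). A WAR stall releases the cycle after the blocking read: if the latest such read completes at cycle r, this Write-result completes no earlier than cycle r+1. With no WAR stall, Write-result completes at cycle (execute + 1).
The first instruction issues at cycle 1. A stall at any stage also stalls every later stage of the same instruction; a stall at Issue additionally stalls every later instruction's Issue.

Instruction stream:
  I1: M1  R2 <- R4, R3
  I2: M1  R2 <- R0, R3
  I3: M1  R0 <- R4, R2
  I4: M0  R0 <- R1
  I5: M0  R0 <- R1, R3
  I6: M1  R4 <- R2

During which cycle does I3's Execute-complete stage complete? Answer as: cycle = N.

[1] I1 issues→M1
[2] I1 reads
[7] I1 exec-done
[8] I1 writes R2
[9] I2 issues→M1
[10] I2 reads
[15] I2 exec-done
[16] I2 writes R2
[17] I3 issues→M1
[18] I3 reads
[23] I3 exec-done
[24] I3 writes R0
[25] I4 issues→M0
[26] I4 reads
[31] I4 exec-done
[32] I4 writes R0
[33] I5 issues→M0
[34] I5 reads | I6 issues→M1
[35] I6 reads
[39] I5 exec-done
[40] I5 writes R0 | I6 exec-done
[41] I6 writes R4

cycle = 23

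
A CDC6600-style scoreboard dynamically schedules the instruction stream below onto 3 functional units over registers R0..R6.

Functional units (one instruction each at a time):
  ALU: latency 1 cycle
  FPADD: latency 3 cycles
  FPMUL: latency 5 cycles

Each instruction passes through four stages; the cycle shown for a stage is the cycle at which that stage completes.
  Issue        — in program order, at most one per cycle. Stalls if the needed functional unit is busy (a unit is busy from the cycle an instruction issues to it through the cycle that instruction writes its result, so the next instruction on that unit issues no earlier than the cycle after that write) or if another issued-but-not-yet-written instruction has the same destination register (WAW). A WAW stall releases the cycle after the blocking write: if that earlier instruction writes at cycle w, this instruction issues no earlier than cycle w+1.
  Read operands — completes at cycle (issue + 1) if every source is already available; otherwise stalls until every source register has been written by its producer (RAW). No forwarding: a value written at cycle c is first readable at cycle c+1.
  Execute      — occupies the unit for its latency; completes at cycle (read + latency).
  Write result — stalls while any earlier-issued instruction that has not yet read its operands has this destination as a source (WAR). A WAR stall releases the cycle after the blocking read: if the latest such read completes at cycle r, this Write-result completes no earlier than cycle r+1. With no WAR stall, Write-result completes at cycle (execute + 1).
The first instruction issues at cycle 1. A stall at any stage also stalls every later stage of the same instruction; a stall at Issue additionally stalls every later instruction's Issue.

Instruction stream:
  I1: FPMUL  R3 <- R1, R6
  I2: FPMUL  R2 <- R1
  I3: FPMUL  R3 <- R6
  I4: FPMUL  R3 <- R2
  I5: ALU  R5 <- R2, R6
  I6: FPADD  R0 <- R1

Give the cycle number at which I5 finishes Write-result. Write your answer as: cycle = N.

t=1  issue I1 (FPMUL)
t=2  I1 read-ops
t=7  I1 finished on FPMUL
t=8  I1→R3
t=9  issue I2 (FPMUL)
t=10  I2 read-ops
t=15  I2 finished on FPMUL
t=16  I2→R2
t=17  issue I3 (FPMUL)
t=18  I3 read-ops
t=23  I3 finished on FPMUL
t=24  I3→R3
t=25  issue I4 (FPMUL)
t=26  I4 read-ops · issue I5 (ALU)
t=27  I5 read-ops · issue I6 (FPADD)
t=28  I5 finished on ALU · I6 read-ops
t=29  I5→R5
t=31  I4 finished on FPMUL · I6 finished on FPADD
t=32  I4→R3 · I6→R0

cycle = 29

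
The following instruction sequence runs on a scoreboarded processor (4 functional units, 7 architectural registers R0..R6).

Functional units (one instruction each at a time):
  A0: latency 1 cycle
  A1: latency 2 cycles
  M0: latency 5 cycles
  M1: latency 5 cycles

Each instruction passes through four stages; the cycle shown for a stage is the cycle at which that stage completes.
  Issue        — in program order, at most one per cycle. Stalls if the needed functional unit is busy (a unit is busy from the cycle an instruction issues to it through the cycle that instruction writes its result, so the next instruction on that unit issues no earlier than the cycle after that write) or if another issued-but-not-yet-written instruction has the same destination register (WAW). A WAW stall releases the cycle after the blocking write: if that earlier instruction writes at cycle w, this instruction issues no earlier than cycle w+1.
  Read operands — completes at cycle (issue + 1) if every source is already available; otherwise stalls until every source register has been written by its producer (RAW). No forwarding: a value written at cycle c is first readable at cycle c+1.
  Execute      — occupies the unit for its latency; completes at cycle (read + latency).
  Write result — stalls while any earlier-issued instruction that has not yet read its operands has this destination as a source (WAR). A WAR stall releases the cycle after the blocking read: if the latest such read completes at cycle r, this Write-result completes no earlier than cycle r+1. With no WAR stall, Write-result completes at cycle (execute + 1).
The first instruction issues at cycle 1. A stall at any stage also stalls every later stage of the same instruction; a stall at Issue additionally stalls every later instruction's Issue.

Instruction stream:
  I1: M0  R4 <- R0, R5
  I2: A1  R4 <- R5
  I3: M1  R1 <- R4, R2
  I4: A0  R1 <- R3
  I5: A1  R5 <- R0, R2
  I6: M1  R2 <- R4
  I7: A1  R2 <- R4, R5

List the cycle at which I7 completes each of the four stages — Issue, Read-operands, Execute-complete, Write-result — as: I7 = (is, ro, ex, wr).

c1: issue I1 (M0)
c2: I1 read-ops
c7: I1 finished on M0
c8: I1→R4
c9: issue I2 (A1)
c10: I2 read-ops · issue I3 (M1)
c12: I2 finished on A1
c13: I2→R4
c14: I3 read-ops
c19: I3 finished on M1
c20: I3→R1
c21: issue I4 (A0)
c22: I4 read-ops · issue I5 (A1)
c23: I4 finished on A0 · I5 read-ops · issue I6 (M1)
c24: I4→R1 · I6 read-ops
c25: I5 finished on A1
c26: I5→R5
c29: I6 finished on M1
c30: I6→R2
c31: issue I7 (A1)
c32: I7 read-ops
c34: I7 finished on A1
c35: I7→R2

I7 = (31, 32, 34, 35)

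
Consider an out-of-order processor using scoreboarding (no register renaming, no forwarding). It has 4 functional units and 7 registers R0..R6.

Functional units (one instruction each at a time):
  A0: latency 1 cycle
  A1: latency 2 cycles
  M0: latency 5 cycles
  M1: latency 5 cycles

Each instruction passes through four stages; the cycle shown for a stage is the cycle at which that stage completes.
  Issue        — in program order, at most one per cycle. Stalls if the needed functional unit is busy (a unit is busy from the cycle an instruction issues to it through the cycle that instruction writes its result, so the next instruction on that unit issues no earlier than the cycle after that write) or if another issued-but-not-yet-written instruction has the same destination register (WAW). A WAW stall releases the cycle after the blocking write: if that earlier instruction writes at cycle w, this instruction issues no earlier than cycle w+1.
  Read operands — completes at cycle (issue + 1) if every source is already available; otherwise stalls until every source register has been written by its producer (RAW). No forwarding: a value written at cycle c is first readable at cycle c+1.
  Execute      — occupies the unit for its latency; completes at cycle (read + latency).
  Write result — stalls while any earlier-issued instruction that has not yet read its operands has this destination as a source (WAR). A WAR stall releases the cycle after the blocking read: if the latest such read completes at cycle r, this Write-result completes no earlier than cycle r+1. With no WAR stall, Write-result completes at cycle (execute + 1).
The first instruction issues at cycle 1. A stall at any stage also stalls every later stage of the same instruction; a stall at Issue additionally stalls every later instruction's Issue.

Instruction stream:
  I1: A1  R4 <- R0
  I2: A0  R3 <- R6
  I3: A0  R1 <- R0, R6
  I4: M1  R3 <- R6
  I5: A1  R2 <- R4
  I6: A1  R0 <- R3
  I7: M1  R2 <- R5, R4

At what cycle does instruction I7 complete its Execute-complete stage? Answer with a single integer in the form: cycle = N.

cycle = 21

c1: I1 issues→A1
c2: I1 reads · I2 issues→A0
c3: I2 reads
c4: I1 exec-done · I2 exec-done
c5: I1 writes R4 · I2 writes R3
c6: I3 issues→A0
c7: I3 reads · I4 issues→M1
c8: I3 exec-done · I4 reads · I5 issues→A1
c9: I3 writes R1 · I5 reads
c11: I5 exec-done
c12: I5 writes R2
c13: I4 exec-done · I6 issues→A1
c14: I4 writes R3
c15: I6 reads · I7 issues→M1
c16: I7 reads
c17: I6 exec-done
c18: I6 writes R0
c21: I7 exec-done
c22: I7 writes R2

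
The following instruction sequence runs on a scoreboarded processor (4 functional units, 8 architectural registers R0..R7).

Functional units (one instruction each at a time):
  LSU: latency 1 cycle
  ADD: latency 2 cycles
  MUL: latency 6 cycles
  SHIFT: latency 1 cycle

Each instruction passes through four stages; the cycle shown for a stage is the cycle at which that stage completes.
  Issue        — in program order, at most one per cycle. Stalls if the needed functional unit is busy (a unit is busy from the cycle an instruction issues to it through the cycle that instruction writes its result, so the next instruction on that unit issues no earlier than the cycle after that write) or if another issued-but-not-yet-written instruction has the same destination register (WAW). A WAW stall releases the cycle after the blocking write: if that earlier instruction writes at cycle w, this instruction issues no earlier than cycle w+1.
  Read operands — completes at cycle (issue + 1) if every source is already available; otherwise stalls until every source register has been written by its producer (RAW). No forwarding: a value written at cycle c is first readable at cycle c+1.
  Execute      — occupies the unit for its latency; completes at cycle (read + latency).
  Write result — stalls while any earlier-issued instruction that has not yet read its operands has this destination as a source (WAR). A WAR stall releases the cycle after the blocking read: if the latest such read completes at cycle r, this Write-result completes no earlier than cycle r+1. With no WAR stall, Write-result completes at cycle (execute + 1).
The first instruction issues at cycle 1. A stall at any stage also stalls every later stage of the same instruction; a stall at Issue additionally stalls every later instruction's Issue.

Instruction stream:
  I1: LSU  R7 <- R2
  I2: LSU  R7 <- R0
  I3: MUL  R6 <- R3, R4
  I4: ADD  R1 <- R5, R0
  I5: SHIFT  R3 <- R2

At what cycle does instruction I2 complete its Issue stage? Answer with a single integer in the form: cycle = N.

[1] I1→LSU
[2] I1 RO
[3] I1 EX
[4] I1 WR R7
[5] I2→LSU
[6] I2 RO | I3→MUL
[7] I2 EX | I3 RO | I4→ADD
[8] I2 WR R7 | I4 RO | I5→SHIFT
[9] I5 RO
[10] I4 EX | I5 EX
[11] I4 WR R1 | I5 WR R3
[13] I3 EX
[14] I3 WR R6

cycle = 5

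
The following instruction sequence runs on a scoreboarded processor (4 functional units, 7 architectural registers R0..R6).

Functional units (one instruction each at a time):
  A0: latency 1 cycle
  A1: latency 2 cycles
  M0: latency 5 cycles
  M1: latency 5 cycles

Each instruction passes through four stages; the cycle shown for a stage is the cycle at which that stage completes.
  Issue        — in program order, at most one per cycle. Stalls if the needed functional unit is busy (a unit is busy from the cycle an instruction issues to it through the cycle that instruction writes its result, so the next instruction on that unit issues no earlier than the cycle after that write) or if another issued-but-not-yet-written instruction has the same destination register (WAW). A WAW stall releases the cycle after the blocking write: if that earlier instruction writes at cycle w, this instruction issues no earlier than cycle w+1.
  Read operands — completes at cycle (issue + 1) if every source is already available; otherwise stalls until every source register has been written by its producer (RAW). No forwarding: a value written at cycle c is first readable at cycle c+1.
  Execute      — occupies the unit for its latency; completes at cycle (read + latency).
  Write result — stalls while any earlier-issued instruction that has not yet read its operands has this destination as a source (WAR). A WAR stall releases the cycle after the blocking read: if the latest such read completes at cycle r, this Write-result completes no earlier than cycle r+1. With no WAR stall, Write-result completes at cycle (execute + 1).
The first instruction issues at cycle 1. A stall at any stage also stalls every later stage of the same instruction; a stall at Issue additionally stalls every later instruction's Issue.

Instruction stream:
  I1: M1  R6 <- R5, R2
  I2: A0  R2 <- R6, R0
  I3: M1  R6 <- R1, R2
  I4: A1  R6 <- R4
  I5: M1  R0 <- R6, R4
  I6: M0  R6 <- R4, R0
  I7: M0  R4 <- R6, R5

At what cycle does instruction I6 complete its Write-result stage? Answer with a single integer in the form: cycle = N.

cycle = 37

cycle 1: I1→M1
cycle 2: I1 RO; I2→A0
cycle 7: I1 EX
cycle 8: I1 WR R6
cycle 9: I2 RO; I3→M1
cycle 10: I2 EX
cycle 11: I2 WR R2
cycle 12: I3 RO
cycle 17: I3 EX
cycle 18: I3 WR R6
cycle 19: I4→A1
cycle 20: I4 RO; I5→M1
cycle 22: I4 EX
cycle 23: I4 WR R6
cycle 24: I5 RO; I6→M0
cycle 29: I5 EX
cycle 30: I5 WR R0
cycle 31: I6 RO
cycle 36: I6 EX
cycle 37: I6 WR R6
cycle 38: I7→M0
cycle 39: I7 RO
cycle 44: I7 EX
cycle 45: I7 WR R4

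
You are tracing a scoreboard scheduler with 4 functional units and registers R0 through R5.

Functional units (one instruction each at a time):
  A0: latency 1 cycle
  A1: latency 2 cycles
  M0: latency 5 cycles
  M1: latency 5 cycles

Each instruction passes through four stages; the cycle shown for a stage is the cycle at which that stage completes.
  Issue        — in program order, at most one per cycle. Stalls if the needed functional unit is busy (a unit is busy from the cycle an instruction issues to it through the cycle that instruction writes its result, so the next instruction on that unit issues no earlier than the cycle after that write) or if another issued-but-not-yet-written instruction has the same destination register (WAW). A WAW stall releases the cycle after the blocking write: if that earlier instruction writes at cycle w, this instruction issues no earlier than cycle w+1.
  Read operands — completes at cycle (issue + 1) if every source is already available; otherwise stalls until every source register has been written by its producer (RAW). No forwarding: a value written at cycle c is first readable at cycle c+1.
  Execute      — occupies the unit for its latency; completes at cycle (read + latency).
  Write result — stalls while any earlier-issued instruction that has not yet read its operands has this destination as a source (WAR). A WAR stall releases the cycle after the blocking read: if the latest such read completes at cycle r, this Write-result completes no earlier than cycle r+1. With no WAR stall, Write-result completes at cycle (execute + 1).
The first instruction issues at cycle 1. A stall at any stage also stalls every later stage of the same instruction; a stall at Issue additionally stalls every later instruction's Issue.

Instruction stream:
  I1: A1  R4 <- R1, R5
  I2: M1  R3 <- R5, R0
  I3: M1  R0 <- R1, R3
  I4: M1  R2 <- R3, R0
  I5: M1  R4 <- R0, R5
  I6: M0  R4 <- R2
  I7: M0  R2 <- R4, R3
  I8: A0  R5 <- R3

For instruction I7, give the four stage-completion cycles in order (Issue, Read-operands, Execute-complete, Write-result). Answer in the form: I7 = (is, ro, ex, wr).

I7 = (42, 43, 48, 49)

  I1 | 1 | 2 | 4 | 5
  I2 | 2 | 3 | 8 | 9
  I3 | 10 | 11 | 16 | 17   struct: M1 busy until I2 writes@9
  I4 | 18 | 19 | 24 | 25   struct: M1 busy until I3 writes@17
  I5 | 26 | 27 | 32 | 33   struct: M1 busy until I4 writes@25
  I6 | 34 | 35 | 40 | 41   WAW R4: wait I5 write@33
  I7 | 42 | 43 | 48 | 49   struct: M0 busy until I6 writes@41
  I8 | 43 | 44 | 45 | 46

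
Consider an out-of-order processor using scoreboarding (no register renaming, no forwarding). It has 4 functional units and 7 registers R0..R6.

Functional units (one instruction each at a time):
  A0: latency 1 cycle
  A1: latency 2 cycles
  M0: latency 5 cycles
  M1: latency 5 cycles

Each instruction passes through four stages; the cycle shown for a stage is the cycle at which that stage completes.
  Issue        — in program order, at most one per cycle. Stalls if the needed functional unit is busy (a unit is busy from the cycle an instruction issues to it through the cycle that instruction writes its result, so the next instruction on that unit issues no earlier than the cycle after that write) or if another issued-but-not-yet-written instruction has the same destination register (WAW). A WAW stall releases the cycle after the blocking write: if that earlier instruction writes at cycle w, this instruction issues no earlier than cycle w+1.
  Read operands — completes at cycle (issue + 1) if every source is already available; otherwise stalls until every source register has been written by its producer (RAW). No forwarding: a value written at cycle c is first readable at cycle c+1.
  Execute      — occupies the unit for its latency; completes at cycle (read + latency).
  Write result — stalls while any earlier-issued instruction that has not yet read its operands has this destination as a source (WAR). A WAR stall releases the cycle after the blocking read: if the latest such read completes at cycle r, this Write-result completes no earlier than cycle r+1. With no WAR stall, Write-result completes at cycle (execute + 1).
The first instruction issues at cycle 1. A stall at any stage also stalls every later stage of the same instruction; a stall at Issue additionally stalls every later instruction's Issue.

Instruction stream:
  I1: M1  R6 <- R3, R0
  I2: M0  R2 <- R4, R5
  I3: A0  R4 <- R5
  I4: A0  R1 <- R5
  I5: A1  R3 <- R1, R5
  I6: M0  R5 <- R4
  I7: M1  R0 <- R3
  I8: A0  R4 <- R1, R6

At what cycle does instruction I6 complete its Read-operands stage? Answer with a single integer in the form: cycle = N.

cycle = 11

I1  is:1  ro:2  ex:7  wr:8
I2  is:2  ro:3  ex:8  wr:9
I3  is:3  ro:4  ex:5  wr:6
I4  is:7  ro:8  ex:9  wr:10  — struct: A0 busy until I3 writes@6
I5  is:8  ro:11  ex:13  wr:14  — RAW R1: wait I4 write@10
I6  is:10  ro:11  ex:16  wr:17  — struct: M0 busy until I2 writes@9
I7  is:11  ro:15  ex:20  wr:21  — RAW R3: wait I5 write@14
I8  is:12  ro:13  ex:14  wr:15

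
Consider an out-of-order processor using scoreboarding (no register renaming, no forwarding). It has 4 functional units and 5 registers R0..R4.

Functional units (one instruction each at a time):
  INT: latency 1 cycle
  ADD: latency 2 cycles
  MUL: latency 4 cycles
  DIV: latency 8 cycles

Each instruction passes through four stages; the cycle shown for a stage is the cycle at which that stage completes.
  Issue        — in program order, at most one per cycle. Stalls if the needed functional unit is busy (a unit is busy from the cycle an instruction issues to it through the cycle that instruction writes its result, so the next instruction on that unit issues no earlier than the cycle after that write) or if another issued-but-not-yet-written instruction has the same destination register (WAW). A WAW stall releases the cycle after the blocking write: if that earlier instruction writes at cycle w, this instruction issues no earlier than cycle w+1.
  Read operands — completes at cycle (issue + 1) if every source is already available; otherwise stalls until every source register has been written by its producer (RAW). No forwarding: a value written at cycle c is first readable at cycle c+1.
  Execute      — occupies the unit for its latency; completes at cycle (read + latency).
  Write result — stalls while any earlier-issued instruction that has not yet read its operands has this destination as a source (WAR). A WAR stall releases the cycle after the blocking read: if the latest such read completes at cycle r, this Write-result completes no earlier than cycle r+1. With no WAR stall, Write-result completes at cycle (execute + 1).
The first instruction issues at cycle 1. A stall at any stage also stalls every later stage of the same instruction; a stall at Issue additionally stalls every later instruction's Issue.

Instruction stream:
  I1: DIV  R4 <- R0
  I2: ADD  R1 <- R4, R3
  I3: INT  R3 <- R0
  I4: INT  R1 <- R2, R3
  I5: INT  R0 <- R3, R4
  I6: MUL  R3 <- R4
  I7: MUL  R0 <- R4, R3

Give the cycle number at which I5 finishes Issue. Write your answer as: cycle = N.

I1 -> (1, 2, 10, 11)
I2 -> (2, 12, 14, 15)  // RAW R4: wait I1 write@11
I3 -> (3, 4, 5, 13)  // WAR R3: wait I2 read@12
I4 -> (16, 17, 18, 19)  // WAW R1: wait I2 write@15
I5 -> (20, 21, 22, 23)  // struct: INT busy until I4 writes@19
I6 -> (21, 22, 26, 27)
I7 -> (28, 29, 33, 34)  // struct: MUL busy until I6 writes@27

cycle = 20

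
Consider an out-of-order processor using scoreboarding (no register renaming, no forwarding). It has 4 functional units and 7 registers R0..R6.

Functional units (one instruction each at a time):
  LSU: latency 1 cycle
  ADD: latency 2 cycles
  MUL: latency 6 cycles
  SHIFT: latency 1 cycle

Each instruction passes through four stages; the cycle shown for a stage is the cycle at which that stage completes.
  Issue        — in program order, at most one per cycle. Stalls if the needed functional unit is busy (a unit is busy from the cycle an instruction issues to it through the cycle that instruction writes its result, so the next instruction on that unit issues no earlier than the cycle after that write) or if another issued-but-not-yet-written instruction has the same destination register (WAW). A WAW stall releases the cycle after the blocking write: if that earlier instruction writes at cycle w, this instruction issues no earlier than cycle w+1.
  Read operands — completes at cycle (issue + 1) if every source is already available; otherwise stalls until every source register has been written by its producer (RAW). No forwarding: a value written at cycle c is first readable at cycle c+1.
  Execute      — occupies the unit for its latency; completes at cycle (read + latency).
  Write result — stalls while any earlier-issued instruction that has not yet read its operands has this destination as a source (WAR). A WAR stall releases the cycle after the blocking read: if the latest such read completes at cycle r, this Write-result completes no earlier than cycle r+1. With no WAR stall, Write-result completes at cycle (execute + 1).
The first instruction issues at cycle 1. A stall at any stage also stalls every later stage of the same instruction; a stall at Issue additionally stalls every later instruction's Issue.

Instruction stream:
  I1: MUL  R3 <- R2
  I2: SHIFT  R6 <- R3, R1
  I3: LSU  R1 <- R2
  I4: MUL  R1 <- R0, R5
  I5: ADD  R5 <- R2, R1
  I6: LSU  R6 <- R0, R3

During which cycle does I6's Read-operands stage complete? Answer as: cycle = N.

I1  is:1  ro:2  ex:8  wr:9
I2  is:2  ro:10  ex:11  wr:12  — RAW R3: wait I1 write@9
I3  is:3  ro:4  ex:5  wr:11  — WAR R1: wait I2 read@10
I4  is:12  ro:13  ex:19  wr:20  — WAW R1: wait I3 write@11
I5  is:13  ro:21  ex:23  wr:24  — RAW R1: wait I4 write@20
I6  is:14  ro:15  ex:16  wr:17

cycle = 15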